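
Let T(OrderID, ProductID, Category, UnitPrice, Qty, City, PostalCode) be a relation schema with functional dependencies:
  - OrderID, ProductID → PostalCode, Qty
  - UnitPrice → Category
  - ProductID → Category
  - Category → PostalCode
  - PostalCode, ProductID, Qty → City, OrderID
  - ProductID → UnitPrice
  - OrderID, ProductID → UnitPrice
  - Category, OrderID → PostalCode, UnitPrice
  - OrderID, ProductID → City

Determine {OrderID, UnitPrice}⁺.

{Category, OrderID, PostalCode, UnitPrice}

Start with {OrderID, UnitPrice}.
UnitPrice → Category applies; add {Category} → now {Category, OrderID, UnitPrice}.
Category → PostalCode applies; add {PostalCode} → now {Category, OrderID, PostalCode, UnitPrice}.
No further FD applies.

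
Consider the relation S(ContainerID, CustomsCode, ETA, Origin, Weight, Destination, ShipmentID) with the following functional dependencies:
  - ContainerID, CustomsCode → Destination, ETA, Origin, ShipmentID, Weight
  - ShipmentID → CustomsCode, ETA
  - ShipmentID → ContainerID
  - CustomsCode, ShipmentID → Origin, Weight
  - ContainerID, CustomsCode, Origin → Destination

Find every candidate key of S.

{ContainerID, CustomsCode}, {ShipmentID}

{ShipmentID} is a candidate key since {ShipmentID}⁺ = {ContainerID, CustomsCode, Destination, ETA, Origin, ShipmentID, Weight} covers every attribute.
{ContainerID, CustomsCode} is a candidate key since {ContainerID, CustomsCode}⁺ = {ContainerID, CustomsCode, Destination, ETA, Origin, ShipmentID, Weight} covers every attribute.
Any other superkey properly contains one of these, so there are no further candidate keys.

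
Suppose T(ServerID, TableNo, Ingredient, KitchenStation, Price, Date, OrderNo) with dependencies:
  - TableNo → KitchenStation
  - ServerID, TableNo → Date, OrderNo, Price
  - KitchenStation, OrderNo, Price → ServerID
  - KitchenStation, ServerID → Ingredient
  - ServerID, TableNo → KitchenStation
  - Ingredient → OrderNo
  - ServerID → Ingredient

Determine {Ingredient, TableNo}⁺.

Start with {Ingredient, TableNo}.
TableNo → KitchenStation applies; add {KitchenStation} → now {Ingredient, KitchenStation, TableNo}.
Ingredient → OrderNo applies; add {OrderNo} → now {Ingredient, KitchenStation, OrderNo, TableNo}.
No further FD applies.

{Ingredient, KitchenStation, OrderNo, TableNo}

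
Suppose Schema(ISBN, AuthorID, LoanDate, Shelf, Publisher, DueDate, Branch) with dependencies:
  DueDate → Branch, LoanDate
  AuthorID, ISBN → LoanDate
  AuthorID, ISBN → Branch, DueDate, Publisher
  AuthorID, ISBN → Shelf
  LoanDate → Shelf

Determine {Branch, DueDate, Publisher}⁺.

{Branch, DueDate, LoanDate, Publisher, Shelf}

Start with {Branch, DueDate, Publisher}.
DueDate → Branch, LoanDate applies; add {LoanDate} → now {Branch, DueDate, LoanDate, Publisher}.
LoanDate → Shelf applies; add {Shelf} → now {Branch, DueDate, LoanDate, Publisher, Shelf}.
No further FD applies.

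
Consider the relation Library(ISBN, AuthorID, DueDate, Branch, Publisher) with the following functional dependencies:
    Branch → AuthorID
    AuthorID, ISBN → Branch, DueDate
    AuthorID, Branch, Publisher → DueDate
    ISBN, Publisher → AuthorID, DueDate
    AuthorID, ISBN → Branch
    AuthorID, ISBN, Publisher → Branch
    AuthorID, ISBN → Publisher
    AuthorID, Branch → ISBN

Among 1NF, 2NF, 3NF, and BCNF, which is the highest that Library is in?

Candidate keys: {AuthorID, ISBN}, {Branch}, {ISBN, Publisher}. Prime attributes: {AuthorID, Branch, ISBN, Publisher}.
The left-hand side of every FD is a superkey, so BCNF is satisfied.

BCNF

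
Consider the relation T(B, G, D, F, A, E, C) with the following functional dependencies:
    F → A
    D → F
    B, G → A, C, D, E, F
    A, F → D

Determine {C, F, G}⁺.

Start with {C, F, G}.
F → A applies; add {A} → now {A, C, F, G}.
A, F → D applies; add {D} → now {A, C, D, F, G}.
No further FD applies.

{A, C, D, F, G}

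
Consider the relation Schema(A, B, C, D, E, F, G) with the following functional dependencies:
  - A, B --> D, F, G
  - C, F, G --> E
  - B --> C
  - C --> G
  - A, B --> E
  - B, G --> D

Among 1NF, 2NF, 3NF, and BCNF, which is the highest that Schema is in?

1NF

Candidate key: {A, B}. Prime attributes: {A, B}.
For C, F, G --> E we have {C, F, G}⁺ = {C, E, F, G}; {C, F, G} is not a superkey, so BCNF fails.
Because {E} is non-prime and the left side of C, F, G --> E is not a superkey, the relation is not in 3NF.
The proper key subset {B} of {A, B} determines non-prime {C, D, G}, so the relation is not even in 2NF.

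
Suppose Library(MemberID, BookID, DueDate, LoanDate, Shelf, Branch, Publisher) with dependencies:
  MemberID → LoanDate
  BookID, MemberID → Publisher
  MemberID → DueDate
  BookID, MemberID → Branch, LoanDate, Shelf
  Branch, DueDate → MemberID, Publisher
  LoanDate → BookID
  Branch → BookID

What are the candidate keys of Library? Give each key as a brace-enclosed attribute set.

{MemberID}⁺ = {BookID, Branch, DueDate, LoanDate, MemberID, Publisher, Shelf} — all of the relation — so {MemberID} is a candidate key.
{Branch, DueDate}⁺ = {BookID, Branch, DueDate, LoanDate, MemberID, Publisher, Shelf} — all of the relation — so {Branch, DueDate} is a candidate key.
These are minimal and exhaustive — every other superkey contains one of them.

{Branch, DueDate}, {MemberID}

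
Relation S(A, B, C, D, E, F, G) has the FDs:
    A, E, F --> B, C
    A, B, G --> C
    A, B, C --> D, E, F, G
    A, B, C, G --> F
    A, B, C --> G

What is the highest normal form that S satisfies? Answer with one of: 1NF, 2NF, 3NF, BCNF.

BCNF

Candidate keys: {A, B, C}, {A, B, G}, {A, E, F}. Prime attributes: {A, B, C, E, F, G}.
Every FD has a superkey on the left, so the relation is in BCNF.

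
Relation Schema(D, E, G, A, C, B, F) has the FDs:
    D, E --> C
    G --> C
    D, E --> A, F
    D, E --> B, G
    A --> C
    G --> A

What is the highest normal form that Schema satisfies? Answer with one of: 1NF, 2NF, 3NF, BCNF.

2NF

Candidate key: {D, E}. Prime attributes: {D, E}.
For G --> C we have {G}⁺ = {A, C, G}; {G} is not a superkey, so BCNF fails.
G --> C determines the non-prime attribute {C} from a non-superkey — 3NF is violated.
Checking every proper subset of each key, none determines a non-prime attribute — 2NF is satisfied.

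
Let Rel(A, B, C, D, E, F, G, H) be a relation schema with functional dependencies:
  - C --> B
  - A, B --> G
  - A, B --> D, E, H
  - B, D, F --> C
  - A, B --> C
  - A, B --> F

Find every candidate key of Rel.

{A, B}, {A, C}

{A} never appears on the right of any FD, so every key must include it.
{A, B} is a candidate key since {A, B}⁺ = {A, B, C, D, E, F, G, H} covers every attribute.
{A, C} is a candidate key since {A, C}⁺ = {A, B, C, D, E, F, G, H} covers every attribute.
No proper subset of any of these is a key, and no other minimal superkey exists.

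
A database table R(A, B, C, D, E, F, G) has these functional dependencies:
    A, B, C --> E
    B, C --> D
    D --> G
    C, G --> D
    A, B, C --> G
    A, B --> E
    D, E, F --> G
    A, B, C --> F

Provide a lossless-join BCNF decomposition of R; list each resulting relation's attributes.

{A, B, C, F}; {A, B, E}; {B, C, D}; {D, G}

Candidate key of the original relation: {A, B, C}.
Within {A, B, C, D, E, F, G}: {B, C}⁺ ∩ {A, B, C, D, E, F, G} = {B, C, D, G}, not the whole set, so B, C --> D, G violates BCNF; decompose into {B, C, D, G} and {A, B, C, E, F}.
Within {B, C, D, G}: {D}⁺ ∩ {B, C, D, G} = {D, G}, not the whole set, so D --> G violates BCNF; decompose into {D, G} and {B, C, D}.
{D, G} has no BCNF violation.
{B, C, D} has no BCNF violation.
Within {A, B, C, E, F}: {A, B}⁺ ∩ {A, B, C, E, F} = {A, B, E}, not the whole set, so A, B --> E violates BCNF; decompose into {A, B, E} and {A, B, C, F}.
{A, B, E} has no BCNF violation.
{A, B, C, F} has no BCNF violation.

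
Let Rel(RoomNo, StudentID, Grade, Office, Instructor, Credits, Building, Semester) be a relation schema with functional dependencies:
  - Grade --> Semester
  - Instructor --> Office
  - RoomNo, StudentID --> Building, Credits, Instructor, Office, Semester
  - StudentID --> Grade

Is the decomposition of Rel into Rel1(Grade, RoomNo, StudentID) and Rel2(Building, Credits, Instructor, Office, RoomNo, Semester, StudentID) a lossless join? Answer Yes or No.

The shared attributes are {RoomNo, StudentID} and {RoomNo, StudentID}⁺ = {Building, Credits, Grade, Instructor, Office, RoomNo, Semester, StudentID}.
This includes all of Rel1, so the common attributes are a superkey of Rel1 — the join is lossless.

Yes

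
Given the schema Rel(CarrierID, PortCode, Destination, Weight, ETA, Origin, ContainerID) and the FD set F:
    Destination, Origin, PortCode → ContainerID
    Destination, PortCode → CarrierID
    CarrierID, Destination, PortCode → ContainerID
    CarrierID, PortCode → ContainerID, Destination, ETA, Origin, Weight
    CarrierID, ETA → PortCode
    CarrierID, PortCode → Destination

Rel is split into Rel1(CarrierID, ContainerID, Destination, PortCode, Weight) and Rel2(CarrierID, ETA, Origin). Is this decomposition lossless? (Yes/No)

No

Common attributes: {CarrierID}; their closure is {CarrierID}.
Rel1 ⊄ {CarrierID} and Rel2 ⊄ {CarrierID}, so the split is lossy.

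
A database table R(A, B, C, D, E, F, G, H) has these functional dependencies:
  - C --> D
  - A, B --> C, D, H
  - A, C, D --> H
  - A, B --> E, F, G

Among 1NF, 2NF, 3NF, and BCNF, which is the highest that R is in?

Candidate key: {A, B}. Prime attributes: {A, B}.
C --> D: {C}⁺ = {C, D}, which is not all of the attributes, so the left side is not a superkey — BCNF is violated.
C --> D determines the non-prime attribute {D} from a non-superkey — 3NF is violated.
Checking every proper subset of each key, none determines a non-prime attribute — 2NF is satisfied.

2NF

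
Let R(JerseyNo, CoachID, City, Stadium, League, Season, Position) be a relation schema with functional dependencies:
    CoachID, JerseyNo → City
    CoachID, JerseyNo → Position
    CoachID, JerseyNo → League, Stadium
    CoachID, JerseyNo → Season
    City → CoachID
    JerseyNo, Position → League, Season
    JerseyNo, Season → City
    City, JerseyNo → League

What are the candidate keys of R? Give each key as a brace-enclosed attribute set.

Attributes never on any right-hand side: {JerseyNo} — every candidate key must contain it.
{City, JerseyNo}⁺ = {City, CoachID, JerseyNo, League, Position, Season, Stadium} — all of the relation — so {City, JerseyNo} is a candidate key.
{CoachID, JerseyNo}⁺ = {City, CoachID, JerseyNo, League, Position, Season, Stadium} — all of the relation — so {CoachID, JerseyNo} is a candidate key.
{JerseyNo, Position}⁺ = {City, CoachID, JerseyNo, League, Position, Season, Stadium} — all of the relation — so {JerseyNo, Position} is a candidate key.
{JerseyNo, Season}⁺ = {City, CoachID, JerseyNo, League, Position, Season, Stadium} — all of the relation — so {JerseyNo, Season} is a candidate key.
Any other superkey properly contains one of these, so there are no further candidate keys.

{City, JerseyNo}, {CoachID, JerseyNo}, {JerseyNo, Position}, {JerseyNo, Season}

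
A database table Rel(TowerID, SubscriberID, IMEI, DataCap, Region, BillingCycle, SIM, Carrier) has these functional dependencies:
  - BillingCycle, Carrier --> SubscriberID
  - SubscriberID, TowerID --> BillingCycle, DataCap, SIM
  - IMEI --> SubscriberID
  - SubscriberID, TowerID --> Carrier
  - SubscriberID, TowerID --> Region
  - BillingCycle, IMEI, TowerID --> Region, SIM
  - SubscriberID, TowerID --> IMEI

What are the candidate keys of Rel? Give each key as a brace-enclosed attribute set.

No FD produces {TowerID}, so it must be in every candidate key.
{IMEI, TowerID}⁺ = {BillingCycle, Carrier, DataCap, IMEI, Region, SIM, SubscriberID, TowerID} — all of the relation — so {IMEI, TowerID} is a candidate key.
{SubscriberID, TowerID}⁺ = {BillingCycle, Carrier, DataCap, IMEI, Region, SIM, SubscriberID, TowerID} — all of the relation — so {SubscriberID, TowerID} is a candidate key.
{BillingCycle, Carrier, TowerID}⁺ = {BillingCycle, Carrier, DataCap, IMEI, Region, SIM, SubscriberID, TowerID} — all of the relation — so {BillingCycle, Carrier, TowerID} is a candidate key.
Any other superkey properly contains one of these, so there are no further candidate keys.

{BillingCycle, Carrier, TowerID}, {IMEI, TowerID}, {SubscriberID, TowerID}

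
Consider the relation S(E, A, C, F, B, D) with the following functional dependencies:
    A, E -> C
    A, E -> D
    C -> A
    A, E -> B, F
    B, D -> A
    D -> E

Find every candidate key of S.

{A, D} is a candidate key since {A, D}⁺ = {A, B, C, D, E, F} covers every attribute.
{A, E} is a candidate key since {A, E}⁺ = {A, B, C, D, E, F} covers every attribute.
{B, D} is a candidate key since {B, D}⁺ = {A, B, C, D, E, F} covers every attribute.
{C, D} is a candidate key since {C, D}⁺ = {A, B, C, D, E, F} covers every attribute.
{C, E} is a candidate key since {C, E}⁺ = {A, B, C, D, E, F} covers every attribute.
These are minimal and exhaustive — every other superkey contains one of them.

{A, D}, {A, E}, {B, D}, {C, D}, {C, E}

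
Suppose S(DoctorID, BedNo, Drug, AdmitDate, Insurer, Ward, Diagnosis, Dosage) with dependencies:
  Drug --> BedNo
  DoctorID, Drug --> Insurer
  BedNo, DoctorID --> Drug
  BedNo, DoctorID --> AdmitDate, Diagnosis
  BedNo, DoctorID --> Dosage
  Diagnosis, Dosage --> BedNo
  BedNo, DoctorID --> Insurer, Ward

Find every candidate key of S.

{DoctorID} never appears on the right of any FD, so every key must include it.
{BedNo, DoctorID} is a candidate key since {BedNo, DoctorID}⁺ = {AdmitDate, BedNo, Diagnosis, DoctorID, Dosage, Drug, Insurer, Ward} covers every attribute.
{DoctorID, Drug} is a candidate key since {DoctorID, Drug}⁺ = {AdmitDate, BedNo, Diagnosis, DoctorID, Dosage, Drug, Insurer, Ward} covers every attribute.
{Diagnosis, DoctorID, Dosage} is a candidate key since {Diagnosis, DoctorID, Dosage}⁺ = {AdmitDate, BedNo, Diagnosis, DoctorID, Dosage, Drug, Insurer, Ward} covers every attribute.
No proper subset of any of these is a key, and no other minimal superkey exists.

{BedNo, DoctorID}, {Diagnosis, DoctorID, Dosage}, {DoctorID, Drug}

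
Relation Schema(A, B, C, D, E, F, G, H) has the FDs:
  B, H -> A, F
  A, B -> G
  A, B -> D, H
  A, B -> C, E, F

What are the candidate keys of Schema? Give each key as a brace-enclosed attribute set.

{A, B}, {B, H}

Attributes never on any right-hand side: {B} — every candidate key must contain it.
{A, B}⁺ = {A, B, C, D, E, F, G, H} — all of the relation — so {A, B} is a candidate key.
{B, H}⁺ = {A, B, C, D, E, F, G, H} — all of the relation — so {B, H} is a candidate key.
Any other superkey properly contains one of these, so there are no further candidate keys.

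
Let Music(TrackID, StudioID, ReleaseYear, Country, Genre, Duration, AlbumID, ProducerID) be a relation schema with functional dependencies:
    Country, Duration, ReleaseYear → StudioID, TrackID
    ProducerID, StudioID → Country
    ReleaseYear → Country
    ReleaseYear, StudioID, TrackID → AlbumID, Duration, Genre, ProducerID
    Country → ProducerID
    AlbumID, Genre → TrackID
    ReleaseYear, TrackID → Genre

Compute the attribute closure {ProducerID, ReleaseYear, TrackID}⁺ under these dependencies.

Start with {ProducerID, ReleaseYear, TrackID}.
ReleaseYear → Country applies; add {Country} → now {Country, ProducerID, ReleaseYear, TrackID}.
ReleaseYear, TrackID → Genre applies; add {Genre} → now {Country, Genre, ProducerID, ReleaseYear, TrackID}.
No further FD applies.

{Country, Genre, ProducerID, ReleaseYear, TrackID}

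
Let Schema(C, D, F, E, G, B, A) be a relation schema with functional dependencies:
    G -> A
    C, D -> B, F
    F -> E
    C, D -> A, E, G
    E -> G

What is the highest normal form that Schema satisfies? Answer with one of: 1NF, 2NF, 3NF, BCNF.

Candidate key: {C, D}. Prime attributes: {C, D}.
For G -> A we have {G}⁺ = {A, G}; {G} is not a superkey, so BCNF fails.
Because {A} is non-prime and the left side of G -> A is not a superkey, the relation is not in 3NF.
No non-prime attribute depends on a proper subset of any candidate key, so 2NF holds.

2NF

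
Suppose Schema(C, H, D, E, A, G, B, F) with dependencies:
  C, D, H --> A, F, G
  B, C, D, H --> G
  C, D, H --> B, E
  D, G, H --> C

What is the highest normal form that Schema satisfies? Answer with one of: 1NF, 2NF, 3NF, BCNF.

Candidate keys: {C, D, H}, {D, G, H}. Prime attributes: {C, D, G, H}.
Each dependency's left side is a superkey — BCNF holds.

BCNF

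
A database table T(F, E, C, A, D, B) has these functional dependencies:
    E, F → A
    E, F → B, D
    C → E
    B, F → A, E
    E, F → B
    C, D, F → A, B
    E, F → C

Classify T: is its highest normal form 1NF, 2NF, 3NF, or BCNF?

Candidate keys: {B, F}, {C, F}, {E, F}. Prime attributes: {B, C, E, F}.
For C → E we have {C}⁺ = {C, E}; {C} is not a superkey, so BCNF fails.
Its right-hand attributes {E} are all prime, as are those of every other non-superkey FD — the relation is in 3NF.

3NF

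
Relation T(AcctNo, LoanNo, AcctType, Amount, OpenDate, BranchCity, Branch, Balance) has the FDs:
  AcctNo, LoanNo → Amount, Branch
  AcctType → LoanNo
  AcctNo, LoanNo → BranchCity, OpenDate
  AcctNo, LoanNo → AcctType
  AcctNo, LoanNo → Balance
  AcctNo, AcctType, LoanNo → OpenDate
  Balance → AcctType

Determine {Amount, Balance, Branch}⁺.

Start with {Amount, Balance, Branch}.
Balance → AcctType applies; add {AcctType} → now {AcctType, Amount, Balance, Branch}.
AcctType → LoanNo applies; add {LoanNo} → now {AcctType, Amount, Balance, Branch, LoanNo}.
No further FD applies.

{AcctType, Amount, Balance, Branch, LoanNo}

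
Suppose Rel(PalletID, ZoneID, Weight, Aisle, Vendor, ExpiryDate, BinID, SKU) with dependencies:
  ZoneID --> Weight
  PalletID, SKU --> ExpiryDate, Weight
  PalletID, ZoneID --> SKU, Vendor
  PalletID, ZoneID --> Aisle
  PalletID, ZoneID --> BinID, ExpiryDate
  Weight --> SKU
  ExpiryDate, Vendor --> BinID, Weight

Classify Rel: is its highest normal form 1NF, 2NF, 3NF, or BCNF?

Candidate key: {PalletID, ZoneID}. Prime attributes: {PalletID, ZoneID}.
ZoneID --> Weight breaks BCNF: {ZoneID}⁺ = {SKU, Weight, ZoneID}, so {ZoneID} is not a superkey.
ZoneID --> Weight has non-prime {Weight} on the right and a non-superkey on the left, so 3NF fails.
Since {ZoneID} ⊂ {PalletID, ZoneID} and {ZoneID}⁺ ⊇ {SKU, Weight} with {SKU, Weight} non-prime, there is a partial dependency; 2NF fails.

1NF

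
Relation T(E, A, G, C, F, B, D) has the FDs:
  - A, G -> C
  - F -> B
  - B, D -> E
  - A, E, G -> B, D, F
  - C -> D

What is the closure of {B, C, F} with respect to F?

{B, C, D, E, F}

Start with {B, C, F}.
C -> D applies; add {D} → now {B, C, D, F}.
B, D -> E applies; add {E} → now {B, C, D, E, F}.
No further FD applies.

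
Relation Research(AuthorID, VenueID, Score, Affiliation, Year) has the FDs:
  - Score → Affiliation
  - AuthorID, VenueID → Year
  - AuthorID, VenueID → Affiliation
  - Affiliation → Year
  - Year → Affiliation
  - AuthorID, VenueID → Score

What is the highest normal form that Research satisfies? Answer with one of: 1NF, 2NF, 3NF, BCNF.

2NF

Candidate key: {AuthorID, VenueID}. Prime attributes: {AuthorID, VenueID}.
Score → Affiliation: {Score}⁺ = {Affiliation, Score, Year}, which is not all of the attributes, so the left side is not a superkey — BCNF is violated.
Score → Affiliation determines the non-prime attribute {Affiliation} from a non-superkey — 3NF is violated.
No proper subset of a key has a non-prime attribute in its closure, so there is no partial dependency; 2NF holds.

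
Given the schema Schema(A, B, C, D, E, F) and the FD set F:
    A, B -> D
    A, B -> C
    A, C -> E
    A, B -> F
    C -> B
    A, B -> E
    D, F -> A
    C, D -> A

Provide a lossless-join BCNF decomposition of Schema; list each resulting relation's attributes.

Candidate keys of the original relation: {A, B}, {A, C}, {B, D, F}, {C, D}.
In {A, B, C, D, E, F}, {C} is not a superkey ({C}⁺ restricted to this set is {B, C}), so split on C -> B into {B, C} and {A, C, D, E, F}.
{B, C}: every determinant is a superkey — BCNF.
In {A, C, D, E, F}, {D, F} is not a superkey ({D, F}⁺ restricted to this set is {A, D, F}), so split on D, F -> A into {A, D, F} and {C, D, E, F}.
{A, D, F}: every determinant is a superkey — BCNF.
{C, D, E, F}: every determinant is a superkey — BCNF.

{A, D, F}; {B, C}; {C, D, E, F}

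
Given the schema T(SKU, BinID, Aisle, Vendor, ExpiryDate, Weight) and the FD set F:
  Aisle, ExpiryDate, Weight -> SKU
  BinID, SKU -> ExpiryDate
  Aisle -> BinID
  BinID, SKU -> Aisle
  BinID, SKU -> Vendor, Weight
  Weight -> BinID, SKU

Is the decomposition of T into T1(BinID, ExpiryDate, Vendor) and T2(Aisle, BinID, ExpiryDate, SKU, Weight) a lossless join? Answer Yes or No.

The shared attributes are {BinID, ExpiryDate} and {BinID, ExpiryDate}⁺ = {BinID, ExpiryDate}.
Neither T1 nor T2 is contained in that closure, so the decomposition is lossy.

No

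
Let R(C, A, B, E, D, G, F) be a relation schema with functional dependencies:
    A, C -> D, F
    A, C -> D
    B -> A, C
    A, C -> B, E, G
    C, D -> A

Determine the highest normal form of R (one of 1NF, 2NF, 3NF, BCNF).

BCNF

Candidate keys: {A, C}, {B}, {C, D}. Prime attributes: {A, B, C, D}.
Each dependency's left side is a superkey — BCNF holds.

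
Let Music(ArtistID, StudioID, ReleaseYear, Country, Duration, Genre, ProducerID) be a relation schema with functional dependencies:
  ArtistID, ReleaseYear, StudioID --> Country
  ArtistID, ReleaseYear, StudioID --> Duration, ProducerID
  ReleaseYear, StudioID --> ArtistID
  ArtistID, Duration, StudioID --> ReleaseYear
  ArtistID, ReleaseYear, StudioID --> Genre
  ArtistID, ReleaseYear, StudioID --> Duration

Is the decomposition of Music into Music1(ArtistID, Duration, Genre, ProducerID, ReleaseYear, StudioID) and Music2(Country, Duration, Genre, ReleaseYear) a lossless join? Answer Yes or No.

No

The shared attributes are {Duration, Genre, ReleaseYear} and {Duration, Genre, ReleaseYear}⁺ = {Duration, Genre, ReleaseYear}.
Neither Music1 nor Music2 is contained in that closure, so the decomposition is lossy.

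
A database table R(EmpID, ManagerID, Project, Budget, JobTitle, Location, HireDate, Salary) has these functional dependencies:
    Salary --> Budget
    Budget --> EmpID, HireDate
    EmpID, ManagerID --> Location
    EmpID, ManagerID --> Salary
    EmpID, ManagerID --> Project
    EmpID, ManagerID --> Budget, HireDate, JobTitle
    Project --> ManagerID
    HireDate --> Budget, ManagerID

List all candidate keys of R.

{Budget}⁺ = {Budget, EmpID, HireDate, JobTitle, Location, ManagerID, Project, Salary}, which is every attribute, so {Budget} is a candidate key.
{HireDate}⁺ = {Budget, EmpID, HireDate, JobTitle, Location, ManagerID, Project, Salary}, which is every attribute, so {HireDate} is a candidate key.
{Salary}⁺ = {Budget, EmpID, HireDate, JobTitle, Location, ManagerID, Project, Salary}, which is every attribute, so {Salary} is a candidate key.
{EmpID, ManagerID}⁺ = {Budget, EmpID, HireDate, JobTitle, Location, ManagerID, Project, Salary}, which is every attribute, so {EmpID, ManagerID} is a candidate key.
{EmpID, Project}⁺ = {Budget, EmpID, HireDate, JobTitle, Location, ManagerID, Project, Salary}, which is every attribute, so {EmpID, Project} is a candidate key.
Any other superkey properly contains one of these, so there are no further candidate keys.

{Budget}, {EmpID, ManagerID}, {EmpID, Project}, {HireDate}, {Salary}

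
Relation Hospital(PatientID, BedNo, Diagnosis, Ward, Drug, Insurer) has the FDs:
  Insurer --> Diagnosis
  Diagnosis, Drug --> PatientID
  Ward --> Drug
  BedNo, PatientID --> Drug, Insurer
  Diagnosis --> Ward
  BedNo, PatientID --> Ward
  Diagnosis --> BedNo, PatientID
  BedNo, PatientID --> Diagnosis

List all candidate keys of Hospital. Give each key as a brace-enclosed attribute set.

{BedNo, PatientID}, {Diagnosis}, {Insurer}

{Diagnosis}⁺ = {BedNo, Diagnosis, Drug, Insurer, PatientID, Ward}, which is every attribute, so {Diagnosis} is a candidate key.
{Insurer}⁺ = {BedNo, Diagnosis, Drug, Insurer, PatientID, Ward}, which is every attribute, so {Insurer} is a candidate key.
{BedNo, PatientID}⁺ = {BedNo, Diagnosis, Drug, Insurer, PatientID, Ward}, which is every attribute, so {BedNo, PatientID} is a candidate key.
Any other superkey properly contains one of these, so there are no further candidate keys.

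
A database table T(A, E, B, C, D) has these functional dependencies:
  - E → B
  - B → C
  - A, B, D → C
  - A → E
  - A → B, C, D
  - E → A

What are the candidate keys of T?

{A}⁺ = {A, B, C, D, E} — all of the relation — so {A} is a candidate key.
{E}⁺ = {A, B, C, D, E} — all of the relation — so {E} is a candidate key.
Any other superkey properly contains one of these, so there are no further candidate keys.

{A}, {E}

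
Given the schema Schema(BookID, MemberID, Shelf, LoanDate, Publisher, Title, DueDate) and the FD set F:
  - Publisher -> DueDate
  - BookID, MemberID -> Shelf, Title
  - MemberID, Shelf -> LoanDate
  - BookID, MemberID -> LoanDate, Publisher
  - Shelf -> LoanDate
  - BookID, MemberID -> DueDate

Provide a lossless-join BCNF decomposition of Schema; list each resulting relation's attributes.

{BookID, MemberID, Publisher, Shelf, Title}; {DueDate, Publisher}; {LoanDate, Shelf}

Candidate key of the original relation: {BookID, MemberID}.
{BookID, DueDate, LoanDate, MemberID, Publisher, Shelf, Title}: {Publisher} determines {DueDate, Publisher} here but is not a superkey — split on Publisher -> DueDate, giving {DueDate, Publisher} and {BookID, LoanDate, MemberID, Publisher, Shelf, Title}.
{DueDate, Publisher} has no BCNF violation.
{BookID, LoanDate, MemberID, Publisher, Shelf, Title}: {MemberID, Shelf} determines {LoanDate, MemberID, Shelf} here but is not a superkey — split on MemberID, Shelf -> LoanDate, giving {LoanDate, MemberID, Shelf} and {BookID, MemberID, Publisher, Shelf, Title}.
{LoanDate, MemberID, Shelf}: {Shelf} determines {LoanDate, Shelf} here but is not a superkey — split on Shelf -> LoanDate, giving {LoanDate, Shelf} and {MemberID, Shelf}.
{LoanDate, Shelf} has no BCNF violation.
{MemberID, Shelf} has no BCNF violation.
{BookID, MemberID, Publisher, Shelf, Title} has no BCNF violation.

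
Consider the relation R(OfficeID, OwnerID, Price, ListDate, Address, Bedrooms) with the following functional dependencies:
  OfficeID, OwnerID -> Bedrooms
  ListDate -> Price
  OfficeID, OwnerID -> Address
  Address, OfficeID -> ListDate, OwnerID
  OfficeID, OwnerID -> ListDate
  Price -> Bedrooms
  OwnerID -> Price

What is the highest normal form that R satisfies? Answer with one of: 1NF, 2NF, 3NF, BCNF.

Candidate keys: {Address, OfficeID}, {OfficeID, OwnerID}. Prime attributes: {Address, OfficeID, OwnerID}.
For ListDate -> Price we have {ListDate}⁺ = {Bedrooms, ListDate, Price}; {ListDate} is not a superkey, so BCNF fails.
ListDate -> Price has non-prime {Price} on the right and a non-superkey on the left, so 3NF fails.
The proper key subset {OwnerID} of {OfficeID, OwnerID} determines non-prime {Bedrooms, Price}, so the relation is not even in 2NF.

1NF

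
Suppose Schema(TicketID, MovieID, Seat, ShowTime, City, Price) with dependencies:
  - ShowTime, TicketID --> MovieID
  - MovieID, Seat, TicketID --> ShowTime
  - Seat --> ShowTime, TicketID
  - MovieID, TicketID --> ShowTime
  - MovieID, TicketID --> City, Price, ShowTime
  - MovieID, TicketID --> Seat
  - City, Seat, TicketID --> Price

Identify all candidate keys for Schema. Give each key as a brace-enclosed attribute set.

{Seat}⁺ = {City, MovieID, Price, Seat, ShowTime, TicketID}, which is every attribute, so {Seat} is a candidate key.
{MovieID, TicketID}⁺ = {City, MovieID, Price, Seat, ShowTime, TicketID}, which is every attribute, so {MovieID, TicketID} is a candidate key.
{ShowTime, TicketID}⁺ = {City, MovieID, Price, Seat, ShowTime, TicketID}, which is every attribute, so {ShowTime, TicketID} is a candidate key.
These are minimal and exhaustive — every other superkey contains one of them.

{MovieID, TicketID}, {Seat}, {ShowTime, TicketID}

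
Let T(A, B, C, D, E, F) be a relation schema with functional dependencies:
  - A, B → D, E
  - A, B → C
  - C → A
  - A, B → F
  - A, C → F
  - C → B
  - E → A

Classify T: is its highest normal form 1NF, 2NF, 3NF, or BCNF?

3NF

Candidate keys: {A, B}, {B, E}, {C}. Prime attributes: {A, B, C, E}.
E → A breaks BCNF: {E}⁺ = {A, E}, so {E} is not a superkey.
But every attribute on its right side ({A}) is prime, and the same holds for every other non-superkey FD, so 3NF still holds.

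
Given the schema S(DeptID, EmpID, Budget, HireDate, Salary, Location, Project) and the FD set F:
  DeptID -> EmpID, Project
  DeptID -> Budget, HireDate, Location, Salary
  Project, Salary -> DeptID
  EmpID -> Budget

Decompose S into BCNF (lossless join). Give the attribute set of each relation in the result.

{Budget, EmpID}; {DeptID, EmpID, HireDate, Location, Project, Salary}

Candidate keys of the original relation: {DeptID}, {Project, Salary}.
Within {Budget, DeptID, EmpID, HireDate, Location, Project, Salary}: {EmpID}⁺ ∩ {Budget, DeptID, EmpID, HireDate, Location, Project, Salary} = {Budget, EmpID}, not the whole set, so EmpID -> Budget violates BCNF; decompose into {Budget, EmpID} and {DeptID, EmpID, HireDate, Location, Project, Salary}.
{Budget, EmpID} is in BCNF.
{DeptID, EmpID, HireDate, Location, Project, Salary} is in BCNF.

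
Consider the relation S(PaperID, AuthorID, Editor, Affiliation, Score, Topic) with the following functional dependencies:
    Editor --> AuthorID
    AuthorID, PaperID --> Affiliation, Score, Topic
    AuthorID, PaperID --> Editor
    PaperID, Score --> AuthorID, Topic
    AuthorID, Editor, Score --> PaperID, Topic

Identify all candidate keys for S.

{AuthorID, PaperID}⁺ = {Affiliation, AuthorID, Editor, PaperID, Score, Topic} — all of the relation — so {AuthorID, PaperID} is a candidate key.
{Editor, PaperID}⁺ = {Affiliation, AuthorID, Editor, PaperID, Score, Topic} — all of the relation — so {Editor, PaperID} is a candidate key.
{Editor, Score}⁺ = {Affiliation, AuthorID, Editor, PaperID, Score, Topic} — all of the relation — so {Editor, Score} is a candidate key.
{PaperID, Score}⁺ = {Affiliation, AuthorID, Editor, PaperID, Score, Topic} — all of the relation — so {PaperID, Score} is a candidate key.
No proper subset of any of these is a key, and no other minimal superkey exists.

{AuthorID, PaperID}, {Editor, PaperID}, {Editor, Score}, {PaperID, Score}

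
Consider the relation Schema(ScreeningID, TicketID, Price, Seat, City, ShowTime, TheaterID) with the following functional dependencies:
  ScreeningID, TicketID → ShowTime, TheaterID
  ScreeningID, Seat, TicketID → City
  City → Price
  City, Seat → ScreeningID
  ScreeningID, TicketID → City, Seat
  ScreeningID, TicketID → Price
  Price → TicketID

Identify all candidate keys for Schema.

{City, ScreeningID}, {City, Seat}, {Price, ScreeningID}, {ScreeningID, TicketID}

{City, ScreeningID}⁺ = {City, Price, ScreeningID, Seat, ShowTime, TheaterID, TicketID}, which is every attribute, so {City, ScreeningID} is a candidate key.
{City, Seat}⁺ = {City, Price, ScreeningID, Seat, ShowTime, TheaterID, TicketID}, which is every attribute, so {City, Seat} is a candidate key.
{Price, ScreeningID}⁺ = {City, Price, ScreeningID, Seat, ShowTime, TheaterID, TicketID}, which is every attribute, so {Price, ScreeningID} is a candidate key.
{ScreeningID, TicketID}⁺ = {City, Price, ScreeningID, Seat, ShowTime, TheaterID, TicketID}, which is every attribute, so {ScreeningID, TicketID} is a candidate key.
These are minimal and exhaustive — every other superkey contains one of them.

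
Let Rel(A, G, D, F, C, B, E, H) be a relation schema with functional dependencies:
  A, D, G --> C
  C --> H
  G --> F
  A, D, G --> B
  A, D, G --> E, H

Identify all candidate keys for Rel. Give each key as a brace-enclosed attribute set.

No FD produces {A, D, G}, so they must be in every candidate key.
{A, D, G}⁺ = {A, B, C, D, E, F, G, H}, which is every attribute, so {A, D, G} is a candidate key.
No smaller or unrelated set reaches every attribute, so there are no other keys.

{A, D, G}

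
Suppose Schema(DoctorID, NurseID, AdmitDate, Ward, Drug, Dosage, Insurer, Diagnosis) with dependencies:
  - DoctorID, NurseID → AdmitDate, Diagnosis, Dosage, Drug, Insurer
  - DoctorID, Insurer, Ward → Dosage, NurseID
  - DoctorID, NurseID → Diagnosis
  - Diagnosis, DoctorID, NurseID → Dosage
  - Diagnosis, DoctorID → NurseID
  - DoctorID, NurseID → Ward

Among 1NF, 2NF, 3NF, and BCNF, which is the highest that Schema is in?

BCNF

Candidate keys: {Diagnosis, DoctorID}, {DoctorID, Insurer, Ward}, {DoctorID, NurseID}. Prime attributes: {Diagnosis, DoctorID, Insurer, NurseID, Ward}.
Each dependency's left side is a superkey — BCNF holds.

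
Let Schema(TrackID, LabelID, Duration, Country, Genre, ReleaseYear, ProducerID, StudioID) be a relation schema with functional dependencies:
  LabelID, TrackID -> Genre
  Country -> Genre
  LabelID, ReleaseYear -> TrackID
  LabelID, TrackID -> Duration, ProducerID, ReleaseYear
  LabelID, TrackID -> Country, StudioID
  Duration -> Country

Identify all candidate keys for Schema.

No FD produces {LabelID}, so it must be in every candidate key.
{LabelID, ReleaseYear}⁺ = {Country, Duration, Genre, LabelID, ProducerID, ReleaseYear, StudioID, TrackID}, which is every attribute, so {LabelID, ReleaseYear} is a candidate key.
{LabelID, TrackID}⁺ = {Country, Duration, Genre, LabelID, ProducerID, ReleaseYear, StudioID, TrackID}, which is every attribute, so {LabelID, TrackID} is a candidate key.
No proper subset of any of these is a key, and no other minimal superkey exists.

{LabelID, ReleaseYear}, {LabelID, TrackID}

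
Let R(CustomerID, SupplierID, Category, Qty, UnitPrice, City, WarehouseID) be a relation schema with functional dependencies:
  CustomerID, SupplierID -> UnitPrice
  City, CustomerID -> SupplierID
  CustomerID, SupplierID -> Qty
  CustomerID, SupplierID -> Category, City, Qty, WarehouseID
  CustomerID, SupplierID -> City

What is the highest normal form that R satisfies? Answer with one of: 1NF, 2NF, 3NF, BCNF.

Candidate keys: {City, CustomerID}, {CustomerID, SupplierID}. Prime attributes: {City, CustomerID, SupplierID}.
Each dependency's left side is a superkey — BCNF holds.

BCNF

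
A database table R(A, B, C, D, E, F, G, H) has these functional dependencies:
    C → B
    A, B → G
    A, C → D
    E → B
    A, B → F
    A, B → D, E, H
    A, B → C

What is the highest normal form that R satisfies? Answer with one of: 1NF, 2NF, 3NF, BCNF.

Candidate keys: {A, B}, {A, C}, {A, E}. Prime attributes: {A, B, C, E}.
C → B: {C}⁺ = {B, C}, which is not all of the attributes, so the left side is not a superkey — BCNF is violated.
Since {B} ⊆ prime attributes and every other non-superkey FD also has a prime right side, the schema is in 3NF.

3NF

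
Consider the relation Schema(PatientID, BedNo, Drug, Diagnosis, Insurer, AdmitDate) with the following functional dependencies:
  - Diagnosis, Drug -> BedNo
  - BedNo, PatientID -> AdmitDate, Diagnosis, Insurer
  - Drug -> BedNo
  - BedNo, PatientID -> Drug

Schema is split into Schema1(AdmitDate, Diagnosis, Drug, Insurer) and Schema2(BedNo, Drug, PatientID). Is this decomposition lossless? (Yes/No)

The shared attributes are {Drug} and {Drug}⁺ = {BedNo, Drug}.
Neither Schema1 nor Schema2 is contained in that closure, so the decomposition is lossy.

No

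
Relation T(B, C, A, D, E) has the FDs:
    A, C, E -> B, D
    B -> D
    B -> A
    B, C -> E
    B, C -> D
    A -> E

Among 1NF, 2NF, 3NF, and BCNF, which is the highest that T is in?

1NF

Candidate keys: {A, C}, {B, C}. Prime attributes: {A, B, C}.
B -> D breaks BCNF: {B}⁺ = {A, B, D, E}, so {B} is not a superkey.
Because {D} is non-prime and the left side of B -> D is not a superkey, the relation is not in 3NF.
{A} is a proper subset of the key {A, C}, and {A}⁺ contains the non-prime attribute {E} — a partial dependency, so 2NF is violated.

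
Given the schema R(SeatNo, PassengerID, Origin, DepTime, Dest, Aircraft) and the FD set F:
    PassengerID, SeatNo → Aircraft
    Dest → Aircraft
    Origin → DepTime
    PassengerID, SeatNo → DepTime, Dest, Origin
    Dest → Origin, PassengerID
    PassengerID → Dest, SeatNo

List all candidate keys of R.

Closure of {Dest} is {Aircraft, DepTime, Dest, Origin, PassengerID, SeatNo}, the whole schema; {Dest} is a candidate key.
Closure of {PassengerID} is {Aircraft, DepTime, Dest, Origin, PassengerID, SeatNo}, the whole schema; {PassengerID} is a candidate key.
No proper subset of any of these is a key, and no other minimal superkey exists.

{Dest}, {PassengerID}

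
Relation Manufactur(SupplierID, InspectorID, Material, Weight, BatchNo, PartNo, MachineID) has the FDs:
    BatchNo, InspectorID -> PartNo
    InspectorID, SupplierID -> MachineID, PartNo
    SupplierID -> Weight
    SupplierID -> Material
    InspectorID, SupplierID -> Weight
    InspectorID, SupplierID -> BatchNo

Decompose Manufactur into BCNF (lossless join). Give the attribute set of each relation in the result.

{BatchNo, InspectorID, MachineID, SupplierID}; {BatchNo, InspectorID, PartNo}; {Material, SupplierID, Weight}

Candidate key of the original relation: {InspectorID, SupplierID}.
Within {BatchNo, InspectorID, MachineID, Material, PartNo, SupplierID, Weight}: {BatchNo, InspectorID}⁺ ∩ {BatchNo, InspectorID, MachineID, Material, PartNo, SupplierID, Weight} = {BatchNo, InspectorID, PartNo}, not the whole set, so BatchNo, InspectorID -> PartNo violates BCNF; decompose into {BatchNo, InspectorID, PartNo} and {BatchNo, InspectorID, MachineID, Material, SupplierID, Weight}.
{BatchNo, InspectorID, PartNo}: every determinant is a superkey — BCNF.
Within {BatchNo, InspectorID, MachineID, Material, SupplierID, Weight}: {SupplierID}⁺ ∩ {BatchNo, InspectorID, MachineID, Material, SupplierID, Weight} = {Material, SupplierID, Weight}, not the whole set, so SupplierID -> Material, Weight violates BCNF; decompose into {Material, SupplierID, Weight} and {BatchNo, InspectorID, MachineID, SupplierID}.
{Material, SupplierID, Weight}: every determinant is a superkey — BCNF.
{BatchNo, InspectorID, MachineID, SupplierID}: every determinant is a superkey — BCNF.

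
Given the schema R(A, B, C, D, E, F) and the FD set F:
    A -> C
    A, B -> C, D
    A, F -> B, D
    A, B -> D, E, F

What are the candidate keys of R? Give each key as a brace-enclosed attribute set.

{A, B}, {A, F}

Attributes never on any right-hand side: {A} — every candidate key must contain it.
{A, B}⁺ = {A, B, C, D, E, F}, which is every attribute, so {A, B} is a candidate key.
{A, F}⁺ = {A, B, C, D, E, F}, which is every attribute, so {A, F} is a candidate key.
No proper subset of any of these is a key, and no other minimal superkey exists.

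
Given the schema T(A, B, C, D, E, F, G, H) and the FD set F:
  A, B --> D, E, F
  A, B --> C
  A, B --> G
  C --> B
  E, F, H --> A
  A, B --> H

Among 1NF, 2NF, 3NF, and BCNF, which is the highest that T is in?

3NF

Candidate keys: {A, B}, {A, C}, {B, E, F, H}, {C, E, F, H}. Prime attributes: {A, B, C, E, F, H}.
C --> B: {C}⁺ = {B, C}, which is not all of the attributes, so the left side is not a superkey — BCNF is violated.
Its right-hand attributes {B} are all prime, as are those of every other non-superkey FD — the relation is in 3NF.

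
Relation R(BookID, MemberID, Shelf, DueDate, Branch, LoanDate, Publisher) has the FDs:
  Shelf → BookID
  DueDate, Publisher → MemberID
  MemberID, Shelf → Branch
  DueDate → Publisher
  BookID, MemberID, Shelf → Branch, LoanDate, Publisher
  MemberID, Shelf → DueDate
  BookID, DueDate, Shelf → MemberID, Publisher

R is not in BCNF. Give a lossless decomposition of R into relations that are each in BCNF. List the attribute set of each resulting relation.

{BookID, Shelf}; {Branch, DueDate, LoanDate, Shelf}; {DueDate, MemberID, Publisher}

Candidate keys of the original relation: {DueDate, Shelf}, {MemberID, Shelf}.
Within {BookID, Branch, DueDate, LoanDate, MemberID, Publisher, Shelf}: {Shelf}⁺ ∩ {BookID, Branch, DueDate, LoanDate, MemberID, Publisher, Shelf} = {BookID, Shelf}, not the whole set, so Shelf → BookID violates BCNF; decompose into {BookID, Shelf} and {Branch, DueDate, LoanDate, MemberID, Publisher, Shelf}.
{BookID, Shelf} is in BCNF.
Within {Branch, DueDate, LoanDate, MemberID, Publisher, Shelf}: {DueDate, Publisher}⁺ ∩ {Branch, DueDate, LoanDate, MemberID, Publisher, Shelf} = {DueDate, MemberID, Publisher}, not the whole set, so DueDate, Publisher → MemberID violates BCNF; decompose into {DueDate, MemberID, Publisher} and {Branch, DueDate, LoanDate, Publisher, Shelf}.
{DueDate, MemberID, Publisher} is in BCNF.
Within {Branch, DueDate, LoanDate, Publisher, Shelf}: {DueDate}⁺ ∩ {Branch, DueDate, LoanDate, Publisher, Shelf} = {DueDate, Publisher}, not the whole set, so DueDate → Publisher violates BCNF; decompose into {DueDate, Publisher} and {Branch, DueDate, LoanDate, Shelf}.
{DueDate, Publisher} is in BCNF.
{Branch, DueDate, LoanDate, Shelf} is in BCNF.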